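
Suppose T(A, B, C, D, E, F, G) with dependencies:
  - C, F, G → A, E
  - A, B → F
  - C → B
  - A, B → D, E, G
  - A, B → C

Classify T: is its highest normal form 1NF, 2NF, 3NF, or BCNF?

Candidate keys: {A, B}, {A, C}, {C, F, G}. Prime attributes: {A, B, C, F, G}.
C → B: {C}⁺ = {B, C}, which is not all of the attributes, so the left side is not a superkey — BCNF is violated.
Its right-hand attributes {B} are all prime, as are those of every other non-superkey FD — the relation is in 3NF.

3NF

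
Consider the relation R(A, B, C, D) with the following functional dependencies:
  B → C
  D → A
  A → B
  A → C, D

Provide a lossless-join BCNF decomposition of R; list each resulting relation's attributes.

{A, B, D}; {B, C}

Candidate keys of the original relation: {A}, {D}.
Within {A, B, C, D}: {B}⁺ ∩ {A, B, C, D} = {B, C}, not the whole set, so B → C violates BCNF; decompose into {B, C} and {A, B, D}.
{B, C} has no BCNF violation.
{A, B, D} has no BCNF violation.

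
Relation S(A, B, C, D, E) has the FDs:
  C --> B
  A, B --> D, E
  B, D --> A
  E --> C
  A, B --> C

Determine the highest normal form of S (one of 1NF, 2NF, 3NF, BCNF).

3NF

Candidate keys: {A, B}, {A, C}, {A, E}, {B, D}, {C, D}, {D, E}. Prime attributes: {A, B, C, D, E}.
For C --> B we have {C}⁺ = {B, C}; {C} is not a superkey, so BCNF fails.
Its right-hand attributes {B} are all prime, as are those of every other non-superkey FD — the relation is in 3NF.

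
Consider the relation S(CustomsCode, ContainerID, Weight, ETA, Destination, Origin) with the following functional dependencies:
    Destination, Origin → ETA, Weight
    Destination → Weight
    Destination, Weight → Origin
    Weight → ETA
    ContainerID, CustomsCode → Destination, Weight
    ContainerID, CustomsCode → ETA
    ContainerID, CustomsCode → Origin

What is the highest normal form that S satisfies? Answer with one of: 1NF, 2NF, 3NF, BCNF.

2NF

Candidate key: {ContainerID, CustomsCode}. Prime attributes: {ContainerID, CustomsCode}.
Destination, Origin → ETA, Weight breaks BCNF: {Destination, Origin}⁺ = {Destination, ETA, Origin, Weight}, so {Destination, Origin} is not a superkey.
Destination, Origin → ETA, Weight has non-prime {ETA, Weight} on the right and a non-superkey on the left, so 3NF fails.
No non-prime attribute depends on a proper subset of any candidate key, so 2NF holds.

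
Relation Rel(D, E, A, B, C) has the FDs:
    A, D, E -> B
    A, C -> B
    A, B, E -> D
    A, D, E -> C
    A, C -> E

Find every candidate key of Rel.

{A, B, E}, {A, C}, {A, D, E}

{A} never appears on the right of any FD, so every key must include it.
Closure of {A, C} is {A, B, C, D, E}, the whole schema; {A, C} is a candidate key.
Closure of {A, B, E} is {A, B, C, D, E}, the whole schema; {A, B, E} is a candidate key.
Closure of {A, D, E} is {A, B, C, D, E}, the whole schema; {A, D, E} is a candidate key.
No proper subset of any of these is a key, and no other minimal superkey exists.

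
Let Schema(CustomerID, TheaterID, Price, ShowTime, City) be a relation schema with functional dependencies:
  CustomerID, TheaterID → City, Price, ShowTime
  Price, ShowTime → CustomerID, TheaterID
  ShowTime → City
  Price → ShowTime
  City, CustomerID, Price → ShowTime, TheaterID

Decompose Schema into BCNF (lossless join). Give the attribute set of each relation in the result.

Candidate keys of the original relation: {CustomerID, TheaterID}, {Price}.
In {City, CustomerID, Price, ShowTime, TheaterID}, {ShowTime} is not a superkey ({ShowTime}⁺ restricted to this set is {City, ShowTime}), so split on ShowTime → City into {City, ShowTime} and {CustomerID, Price, ShowTime, TheaterID}.
{City, ShowTime}: every determinant is a superkey — BCNF.
{CustomerID, Price, ShowTime, TheaterID}: every determinant is a superkey — BCNF.

{City, ShowTime}; {CustomerID, Price, ShowTime, TheaterID}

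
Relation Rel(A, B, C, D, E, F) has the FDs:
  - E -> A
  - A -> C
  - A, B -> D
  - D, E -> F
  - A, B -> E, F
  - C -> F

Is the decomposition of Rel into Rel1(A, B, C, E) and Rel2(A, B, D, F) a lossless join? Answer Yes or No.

Rel1 ∩ Rel2 = {A, B}; its closure under F is {A, B, C, D, E, F}.
Rel1 is contained in that closure, so Rel1 ∩ Rel2 -> Rel1 holds and the join is lossless.

Yes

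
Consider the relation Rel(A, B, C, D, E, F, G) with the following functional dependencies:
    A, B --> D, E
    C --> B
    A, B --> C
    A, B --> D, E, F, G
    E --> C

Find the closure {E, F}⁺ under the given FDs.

{B, C, E, F}

Start with {E, F}.
E --> C applies; add {C} → now {C, E, F}.
C --> B applies; add {B} → now {B, C, E, F}.
No further FD applies.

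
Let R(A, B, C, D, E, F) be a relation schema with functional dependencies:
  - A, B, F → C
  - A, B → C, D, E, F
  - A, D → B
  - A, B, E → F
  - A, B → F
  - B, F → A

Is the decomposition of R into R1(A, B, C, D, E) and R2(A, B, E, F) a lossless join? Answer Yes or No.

Yes

The shared attributes are {A, B, E} and {A, B, E}⁺ = {A, B, C, D, E, F}.
This includes all of R1, so the common attributes are a superkey of R1 — the join is lossless.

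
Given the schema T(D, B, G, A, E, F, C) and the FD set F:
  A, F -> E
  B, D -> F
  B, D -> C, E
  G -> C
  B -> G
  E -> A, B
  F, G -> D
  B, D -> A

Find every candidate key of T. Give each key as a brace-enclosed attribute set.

{A, F}, {B, D}, {B, F}, {D, E}, {E, F}

{A, F} is a candidate key since {A, F}⁺ = {A, B, C, D, E, F, G} covers every attribute.
{B, D} is a candidate key since {B, D}⁺ = {A, B, C, D, E, F, G} covers every attribute.
{B, F} is a candidate key since {B, F}⁺ = {A, B, C, D, E, F, G} covers every attribute.
{D, E} is a candidate key since {D, E}⁺ = {A, B, C, D, E, F, G} covers every attribute.
{E, F} is a candidate key since {E, F}⁺ = {A, B, C, D, E, F, G} covers every attribute.
Any other superkey properly contains one of these, so there are no further candidate keys.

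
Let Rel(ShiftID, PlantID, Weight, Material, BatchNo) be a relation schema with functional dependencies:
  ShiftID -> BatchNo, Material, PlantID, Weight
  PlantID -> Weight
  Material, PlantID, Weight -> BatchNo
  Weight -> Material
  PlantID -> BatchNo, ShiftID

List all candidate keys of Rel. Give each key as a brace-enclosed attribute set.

Closure of {PlantID} is {BatchNo, Material, PlantID, ShiftID, Weight}, the whole schema; {PlantID} is a candidate key.
Closure of {ShiftID} is {BatchNo, Material, PlantID, ShiftID, Weight}, the whole schema; {ShiftID} is a candidate key.
Any other superkey properly contains one of these, so there are no further candidate keys.

{PlantID}, {ShiftID}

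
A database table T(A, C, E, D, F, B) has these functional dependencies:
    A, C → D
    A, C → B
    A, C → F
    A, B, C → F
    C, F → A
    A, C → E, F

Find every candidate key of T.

No FD produces {C}, so it must be in every candidate key.
{A, C} is a candidate key since {A, C}⁺ = {A, B, C, D, E, F} covers every attribute.
{C, F} is a candidate key since {C, F}⁺ = {A, B, C, D, E, F} covers every attribute.
These are minimal and exhaustive — every other superkey contains one of them.

{A, C}, {C, F}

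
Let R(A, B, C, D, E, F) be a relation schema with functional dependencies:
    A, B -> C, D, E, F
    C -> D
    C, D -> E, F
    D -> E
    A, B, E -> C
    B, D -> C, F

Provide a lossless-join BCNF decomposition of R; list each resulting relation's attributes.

Candidate key of the original relation: {A, B}.
Within {A, B, C, D, E, F}: {C}⁺ ∩ {A, B, C, D, E, F} = {C, D, E, F}, not the whole set, so C -> D, E, F violates BCNF; decompose into {C, D, E, F} and {A, B, C}.
Within {C, D, E, F}: {D}⁺ ∩ {C, D, E, F} = {D, E}, not the whole set, so D -> E violates BCNF; decompose into {D, E} and {C, D, F}.
{D, E} has no BCNF violation.
{C, D, F} has no BCNF violation.
{A, B, C} has no BCNF violation.

{A, B, C}; {C, D, F}; {D, E}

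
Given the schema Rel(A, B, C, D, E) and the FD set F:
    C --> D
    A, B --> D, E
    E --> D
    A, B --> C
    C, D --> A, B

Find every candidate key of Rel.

{A, B}, {C}

{C}⁺ = {A, B, C, D, E}, which is every attribute, so {C} is a candidate key.
{A, B}⁺ = {A, B, C, D, E}, which is every attribute, so {A, B} is a candidate key.
No proper subset of any of these is a key, and no other minimal superkey exists.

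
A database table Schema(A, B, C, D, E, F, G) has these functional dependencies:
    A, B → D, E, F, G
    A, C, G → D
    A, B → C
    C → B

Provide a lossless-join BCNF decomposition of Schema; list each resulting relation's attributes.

Candidate keys of the original relation: {A, B}, {A, C}.
Within {A, B, C, D, E, F, G}: {C}⁺ ∩ {A, B, C, D, E, F, G} = {B, C}, not the whole set, so C → B violates BCNF; decompose into {B, C} and {A, C, D, E, F, G}.
{B, C} has no BCNF violation.
{A, C, D, E, F, G} has no BCNF violation.

{A, C, D, E, F, G}; {B, C}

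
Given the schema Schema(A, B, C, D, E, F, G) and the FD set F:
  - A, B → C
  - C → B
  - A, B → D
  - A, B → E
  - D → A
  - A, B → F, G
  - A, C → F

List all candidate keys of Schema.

{A, B}, {A, C}, {B, D}, {C, D}

{A, B}⁺ = {A, B, C, D, E, F, G}, which is every attribute, so {A, B} is a candidate key.
{A, C}⁺ = {A, B, C, D, E, F, G}, which is every attribute, so {A, C} is a candidate key.
{B, D}⁺ = {A, B, C, D, E, F, G}, which is every attribute, so {B, D} is a candidate key.
{C, D}⁺ = {A, B, C, D, E, F, G}, which is every attribute, so {C, D} is a candidate key.
These are minimal and exhaustive — every other superkey contains one of them.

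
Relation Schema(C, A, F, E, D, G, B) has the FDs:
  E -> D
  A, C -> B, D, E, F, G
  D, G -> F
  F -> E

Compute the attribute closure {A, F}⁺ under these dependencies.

Start with {A, F}.
F -> E applies; add {E} → now {A, E, F}.
E -> D applies; add {D} → now {A, D, E, F}.
No further FD applies.

{A, D, E, F}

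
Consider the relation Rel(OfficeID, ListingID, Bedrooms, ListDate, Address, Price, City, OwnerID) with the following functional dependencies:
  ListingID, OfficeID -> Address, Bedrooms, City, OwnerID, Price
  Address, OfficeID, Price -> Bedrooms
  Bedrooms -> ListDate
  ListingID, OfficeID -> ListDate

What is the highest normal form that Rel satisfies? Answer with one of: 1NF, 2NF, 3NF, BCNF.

Candidate key: {ListingID, OfficeID}. Prime attributes: {ListingID, OfficeID}.
Address, OfficeID, Price -> Bedrooms breaks BCNF: {Address, OfficeID, Price}⁺ = {Address, Bedrooms, ListDate, OfficeID, Price}, so {Address, OfficeID, Price} is not a superkey.
Address, OfficeID, Price -> Bedrooms determines the non-prime attribute {Bedrooms} from a non-superkey — 3NF is violated.
No non-prime attribute depends on a proper subset of any candidate key, so 2NF holds.

2NF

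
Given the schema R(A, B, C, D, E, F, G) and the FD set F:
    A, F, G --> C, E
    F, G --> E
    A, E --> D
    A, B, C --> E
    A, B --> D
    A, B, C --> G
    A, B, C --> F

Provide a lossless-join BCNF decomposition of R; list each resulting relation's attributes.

Candidate keys of the original relation: {A, B, C}, {A, B, F, G}.
{A, B, C, D, E, F, G}: {A, F, G} determines {A, C, D, E, F, G} here but is not a superkey — split on A, F, G --> C, D, E, giving {A, C, D, E, F, G} and {A, B, F, G}.
{A, C, D, E, F, G}: {F, G} determines {E, F, G} here but is not a superkey — split on F, G --> E, giving {E, F, G} and {A, C, D, F, G}.
{E, F, G} has no BCNF violation.
{A, C, D, F, G} has no BCNF violation.
{A, B, F, G} has no BCNF violation.

{A, B, F, G}; {A, C, D, F, G}; {E, F, G}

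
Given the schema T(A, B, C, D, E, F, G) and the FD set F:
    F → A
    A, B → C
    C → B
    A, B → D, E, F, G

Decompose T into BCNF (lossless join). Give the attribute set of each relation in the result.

Candidate keys of the original relation: {A, B}, {A, C}, {B, F}, {C, F}.
Within {A, B, C, D, E, F, G}: {F}⁺ ∩ {A, B, C, D, E, F, G} = {A, F}, not the whole set, so F → A violates BCNF; decompose into {A, F} and {B, C, D, E, F, G}.
{A, F} is in BCNF.
Within {B, C, D, E, F, G}: {C}⁺ ∩ {B, C, D, E, F, G} = {B, C}, not the whole set, so C → B violates BCNF; decompose into {B, C} and {C, D, E, F, G}.
{B, C} is in BCNF.
{C, D, E, F, G} is in BCNF.

{A, F}; {B, C}; {C, D, E, F, G}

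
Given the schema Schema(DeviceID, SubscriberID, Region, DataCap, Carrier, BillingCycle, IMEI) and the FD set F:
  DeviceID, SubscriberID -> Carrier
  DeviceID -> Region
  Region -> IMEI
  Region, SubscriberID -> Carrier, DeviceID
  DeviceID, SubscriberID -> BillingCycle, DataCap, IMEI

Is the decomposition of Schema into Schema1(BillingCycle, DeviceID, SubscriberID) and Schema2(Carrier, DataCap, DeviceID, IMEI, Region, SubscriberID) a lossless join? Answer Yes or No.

Yes

The shared attributes are {DeviceID, SubscriberID} and {DeviceID, SubscriberID}⁺ = {BillingCycle, Carrier, DataCap, DeviceID, IMEI, Region, SubscriberID}.
This includes all of Schema1, so the common attributes are a superkey of Schema1 — the join is lossless.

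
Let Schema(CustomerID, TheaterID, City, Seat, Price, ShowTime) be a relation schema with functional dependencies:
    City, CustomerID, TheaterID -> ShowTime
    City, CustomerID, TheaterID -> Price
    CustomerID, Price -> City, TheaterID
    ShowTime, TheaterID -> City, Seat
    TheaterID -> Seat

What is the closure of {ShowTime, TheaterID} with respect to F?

Start with {ShowTime, TheaterID}.
ShowTime, TheaterID -> City, Seat applies; add {City, Seat} → now {City, Seat, ShowTime, TheaterID}.
No further FD applies.

{City, Seat, ShowTime, TheaterID}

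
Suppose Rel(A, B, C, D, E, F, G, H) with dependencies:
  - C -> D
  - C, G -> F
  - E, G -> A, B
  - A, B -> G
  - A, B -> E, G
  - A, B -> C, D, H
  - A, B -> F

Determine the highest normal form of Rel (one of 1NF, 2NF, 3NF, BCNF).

Candidate keys: {A, B}, {E, G}. Prime attributes: {A, B, E, G}.
For C -> D we have {C}⁺ = {C, D}; {C} is not a superkey, so BCNF fails.
C -> D has non-prime {D} on the right and a non-superkey on the left, so 3NF fails.
No non-prime attribute depends on a proper subset of any candidate key, so 2NF holds.

2NF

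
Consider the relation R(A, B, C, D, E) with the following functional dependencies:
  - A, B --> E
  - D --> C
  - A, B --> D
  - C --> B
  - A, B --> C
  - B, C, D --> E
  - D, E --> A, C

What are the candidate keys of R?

{A, B}, {A, C}, {D}

{D}⁺ = {A, B, C, D, E} — all of the relation — so {D} is a candidate key.
{A, B}⁺ = {A, B, C, D, E} — all of the relation — so {A, B} is a candidate key.
{A, C}⁺ = {A, B, C, D, E} — all of the relation — so {A, C} is a candidate key.
Any other superkey properly contains one of these, so there are no further candidate keys.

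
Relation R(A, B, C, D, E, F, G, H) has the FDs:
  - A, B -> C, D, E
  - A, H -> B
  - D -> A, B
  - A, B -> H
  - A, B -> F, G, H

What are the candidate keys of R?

{A, B}, {A, H}, {D}

Closure of {D} is {A, B, C, D, E, F, G, H}, the whole schema; {D} is a candidate key.
Closure of {A, B} is {A, B, C, D, E, F, G, H}, the whole schema; {A, B} is a candidate key.
Closure of {A, H} is {A, B, C, D, E, F, G, H}, the whole schema; {A, H} is a candidate key.
No proper subset of any of these is a key, and no other minimal superkey exists.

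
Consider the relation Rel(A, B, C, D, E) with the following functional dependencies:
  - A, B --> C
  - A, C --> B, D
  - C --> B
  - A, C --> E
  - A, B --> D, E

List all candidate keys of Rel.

Attributes never on any right-hand side: {A} — every candidate key must contain it.
{A, B}⁺ = {A, B, C, D, E}, which is every attribute, so {A, B} is a candidate key.
{A, C}⁺ = {A, B, C, D, E}, which is every attribute, so {A, C} is a candidate key.
No proper subset of any of these is a key, and no other minimal superkey exists.

{A, B}, {A, C}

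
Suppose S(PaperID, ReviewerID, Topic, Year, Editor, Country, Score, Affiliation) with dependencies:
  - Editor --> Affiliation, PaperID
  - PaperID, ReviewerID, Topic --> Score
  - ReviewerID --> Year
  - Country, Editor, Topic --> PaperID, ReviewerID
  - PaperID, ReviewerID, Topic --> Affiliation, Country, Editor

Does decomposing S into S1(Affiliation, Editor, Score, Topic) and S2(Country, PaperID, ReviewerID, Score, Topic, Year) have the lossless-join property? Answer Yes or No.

Common attributes: {Score, Topic}; their closure is {Score, Topic}.
The closure covers neither S1 nor S2 entirely; the join is not lossless.

No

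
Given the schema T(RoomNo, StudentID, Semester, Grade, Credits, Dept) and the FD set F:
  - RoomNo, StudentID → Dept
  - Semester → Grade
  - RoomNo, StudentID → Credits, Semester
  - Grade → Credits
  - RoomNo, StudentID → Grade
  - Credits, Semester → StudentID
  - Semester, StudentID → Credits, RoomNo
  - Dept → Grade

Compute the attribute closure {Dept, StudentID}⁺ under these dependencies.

{Credits, Dept, Grade, StudentID}

Start with {Dept, StudentID}.
Dept → Grade applies; add {Grade} → now {Dept, Grade, StudentID}.
Grade → Credits applies; add {Credits} → now {Credits, Dept, Grade, StudentID}.
No further FD applies.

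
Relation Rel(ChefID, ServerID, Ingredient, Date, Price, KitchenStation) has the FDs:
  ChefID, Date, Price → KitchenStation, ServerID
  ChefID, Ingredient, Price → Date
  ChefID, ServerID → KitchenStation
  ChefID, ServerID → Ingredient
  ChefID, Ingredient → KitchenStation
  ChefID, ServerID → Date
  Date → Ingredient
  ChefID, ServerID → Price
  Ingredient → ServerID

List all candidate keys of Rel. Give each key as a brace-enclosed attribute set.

{ChefID, Date}, {ChefID, Ingredient}, {ChefID, ServerID}

Attributes never on any right-hand side: {ChefID} — every candidate key must contain it.
{ChefID, Date}⁺ = {ChefID, Date, Ingredient, KitchenStation, Price, ServerID}, which is every attribute, so {ChefID, Date} is a candidate key.
{ChefID, Ingredient}⁺ = {ChefID, Date, Ingredient, KitchenStation, Price, ServerID}, which is every attribute, so {ChefID, Ingredient} is a candidate key.
{ChefID, ServerID}⁺ = {ChefID, Date, Ingredient, KitchenStation, Price, ServerID}, which is every attribute, so {ChefID, ServerID} is a candidate key.
These are minimal and exhaustive — every other superkey contains one of them.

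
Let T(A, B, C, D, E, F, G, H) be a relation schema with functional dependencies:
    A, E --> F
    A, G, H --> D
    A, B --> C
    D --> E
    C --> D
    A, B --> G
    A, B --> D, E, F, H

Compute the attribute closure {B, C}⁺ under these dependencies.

{B, C, D, E}

Start with {B, C}.
C --> D applies; add {D} → now {B, C, D}.
D --> E applies; add {E} → now {B, C, D, E}.
No further FD applies.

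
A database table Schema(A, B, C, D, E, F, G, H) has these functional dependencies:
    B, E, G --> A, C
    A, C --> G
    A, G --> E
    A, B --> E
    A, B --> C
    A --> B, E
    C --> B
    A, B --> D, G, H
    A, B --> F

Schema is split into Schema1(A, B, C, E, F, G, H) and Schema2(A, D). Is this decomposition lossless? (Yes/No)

Common attributes: {A}; their closure is {A, B, C, D, E, F, G, H}.
Since Schema1 ⊆ {A, B, C, D, E, F, G, H}, the intersection is a superkey of Schema1; the decomposition is lossless.

Yes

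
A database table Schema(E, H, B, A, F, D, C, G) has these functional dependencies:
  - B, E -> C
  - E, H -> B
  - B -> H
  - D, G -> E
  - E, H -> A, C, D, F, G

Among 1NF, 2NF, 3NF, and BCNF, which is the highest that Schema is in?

Candidate keys: {B, D, G}, {B, E}, {D, G, H}, {E, H}. Prime attributes: {B, D, E, G, H}.
B -> H: {B}⁺ = {B, H}, which is not all of the attributes, so the left side is not a superkey — BCNF is violated.
Since {H} ⊆ prime attributes and every other non-superkey FD also has a prime right side, the schema is in 3NF.

3NF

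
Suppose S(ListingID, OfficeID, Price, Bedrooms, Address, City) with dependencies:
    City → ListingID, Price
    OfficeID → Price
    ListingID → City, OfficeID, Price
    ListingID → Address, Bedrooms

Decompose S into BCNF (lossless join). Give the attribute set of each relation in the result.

{Address, Bedrooms, City, ListingID, OfficeID}; {OfficeID, Price}

Candidate keys of the original relation: {City}, {ListingID}.
In {Address, Bedrooms, City, ListingID, OfficeID, Price}, {OfficeID} is not a superkey ({OfficeID}⁺ restricted to this set is {OfficeID, Price}), so split on OfficeID → Price into {OfficeID, Price} and {Address, Bedrooms, City, ListingID, OfficeID}.
{OfficeID, Price} has no BCNF violation.
{Address, Bedrooms, City, ListingID, OfficeID} has no BCNF violation.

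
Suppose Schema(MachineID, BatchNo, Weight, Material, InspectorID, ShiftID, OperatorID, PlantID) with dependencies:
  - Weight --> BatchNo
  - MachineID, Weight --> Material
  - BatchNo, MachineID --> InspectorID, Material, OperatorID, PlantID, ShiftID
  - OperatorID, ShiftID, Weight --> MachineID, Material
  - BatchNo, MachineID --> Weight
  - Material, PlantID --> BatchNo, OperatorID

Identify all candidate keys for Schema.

{BatchNo, MachineID}⁺ = {BatchNo, InspectorID, MachineID, Material, OperatorID, PlantID, ShiftID, Weight}, which is every attribute, so {BatchNo, MachineID} is a candidate key.
{MachineID, Weight}⁺ = {BatchNo, InspectorID, MachineID, Material, OperatorID, PlantID, ShiftID, Weight}, which is every attribute, so {MachineID, Weight} is a candidate key.
{MachineID, Material, PlantID}⁺ = {BatchNo, InspectorID, MachineID, Material, OperatorID, PlantID, ShiftID, Weight}, which is every attribute, so {MachineID, Material, PlantID} is a candidate key.
{OperatorID, ShiftID, Weight}⁺ = {BatchNo, InspectorID, MachineID, Material, OperatorID, PlantID, ShiftID, Weight}, which is every attribute, so {OperatorID, ShiftID, Weight} is a candidate key.
{Material, PlantID, ShiftID, Weight}⁺ = {BatchNo, InspectorID, MachineID, Material, OperatorID, PlantID, ShiftID, Weight}, which is every attribute, so {Material, PlantID, ShiftID, Weight} is a candidate key.
These are minimal and exhaustive — every other superkey contains one of them.

{BatchNo, MachineID}, {MachineID, Material, PlantID}, {MachineID, Weight}, {Material, PlantID, ShiftID, Weight}, {OperatorID, ShiftID, Weight}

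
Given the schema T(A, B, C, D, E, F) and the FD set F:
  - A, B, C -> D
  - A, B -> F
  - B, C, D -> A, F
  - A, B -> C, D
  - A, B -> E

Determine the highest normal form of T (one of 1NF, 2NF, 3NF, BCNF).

BCNF

Candidate keys: {A, B}, {B, C, D}. Prime attributes: {A, B, C, D}.
The left-hand side of every FD is a superkey, so BCNF is satisfied.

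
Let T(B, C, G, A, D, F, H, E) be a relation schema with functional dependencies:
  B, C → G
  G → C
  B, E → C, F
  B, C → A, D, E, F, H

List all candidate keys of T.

{B} never appears on the right of any FD, so every key must include it.
Closure of {B, C} is {A, B, C, D, E, F, G, H}, the whole schema; {B, C} is a candidate key.
Closure of {B, E} is {A, B, C, D, E, F, G, H}, the whole schema; {B, E} is a candidate key.
Closure of {B, G} is {A, B, C, D, E, F, G, H}, the whole schema; {B, G} is a candidate key.
These are minimal and exhaustive — every other superkey contains one of them.

{B, C}, {B, E}, {B, G}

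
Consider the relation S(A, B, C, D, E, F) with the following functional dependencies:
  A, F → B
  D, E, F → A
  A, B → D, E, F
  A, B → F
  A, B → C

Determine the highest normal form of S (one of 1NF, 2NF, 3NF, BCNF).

Candidate keys: {A, B}, {A, F}, {D, E, F}. Prime attributes: {A, B, D, E, F}.
Each dependency's left side is a superkey — BCNF holds.

BCNF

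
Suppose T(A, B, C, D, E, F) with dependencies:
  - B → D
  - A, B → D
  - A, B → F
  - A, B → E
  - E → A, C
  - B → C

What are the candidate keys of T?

Attributes never on any right-hand side: {B} — every candidate key must contain it.
{A, B}⁺ = {A, B, C, D, E, F}, which is every attribute, so {A, B} is a candidate key.
{B, E}⁺ = {A, B, C, D, E, F}, which is every attribute, so {B, E} is a candidate key.
These are minimal and exhaustive — every other superkey contains one of them.

{A, B}, {B, E}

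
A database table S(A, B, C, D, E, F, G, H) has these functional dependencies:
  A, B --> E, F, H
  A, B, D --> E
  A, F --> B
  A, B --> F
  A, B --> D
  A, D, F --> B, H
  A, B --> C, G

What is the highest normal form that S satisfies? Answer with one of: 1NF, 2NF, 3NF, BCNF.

Candidate keys: {A, B}, {A, F}. Prime attributes: {A, B, F}.
The left-hand side of every FD is a superkey, so BCNF is satisfied.

BCNF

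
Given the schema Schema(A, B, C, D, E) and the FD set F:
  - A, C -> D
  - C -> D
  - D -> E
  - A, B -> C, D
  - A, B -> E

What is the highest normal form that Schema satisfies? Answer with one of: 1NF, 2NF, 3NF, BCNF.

2NF

Candidate key: {A, B}. Prime attributes: {A, B}.
A, C -> D breaks BCNF: {A, C}⁺ = {A, C, D, E}, so {A, C} is not a superkey.
A, C -> D determines the non-prime attribute {D} from a non-superkey — 3NF is violated.
No non-prime attribute depends on a proper subset of any candidate key, so 2NF holds.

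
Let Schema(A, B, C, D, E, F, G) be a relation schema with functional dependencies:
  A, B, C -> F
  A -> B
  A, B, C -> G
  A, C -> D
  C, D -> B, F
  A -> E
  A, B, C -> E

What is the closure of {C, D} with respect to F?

Start with {C, D}.
C, D -> B, F applies; add {B, F} → now {B, C, D, F}.
No further FD applies.

{B, C, D, F}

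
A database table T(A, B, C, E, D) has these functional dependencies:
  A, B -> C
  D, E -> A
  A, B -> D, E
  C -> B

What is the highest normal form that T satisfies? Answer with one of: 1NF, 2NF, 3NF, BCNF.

Candidate keys: {A, B}, {A, C}, {B, D, E}, {C, D, E}. Prime attributes: {A, B, C, D, E}.
For D, E -> A we have {D, E}⁺ = {A, D, E}; {D, E} is not a superkey, so BCNF fails.
But every attribute on its right side ({A}) is prime, and the same holds for every other non-superkey FD, so 3NF still holds.

3NF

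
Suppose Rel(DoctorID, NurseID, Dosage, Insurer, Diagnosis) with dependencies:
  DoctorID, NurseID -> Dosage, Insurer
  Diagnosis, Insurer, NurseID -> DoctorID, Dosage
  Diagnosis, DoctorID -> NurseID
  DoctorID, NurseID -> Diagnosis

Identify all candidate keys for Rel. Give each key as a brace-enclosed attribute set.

Closure of {Diagnosis, DoctorID} is {Diagnosis, DoctorID, Dosage, Insurer, NurseID}, the whole schema; {Diagnosis, DoctorID} is a candidate key.
Closure of {DoctorID, NurseID} is {Diagnosis, DoctorID, Dosage, Insurer, NurseID}, the whole schema; {DoctorID, NurseID} is a candidate key.
Closure of {Diagnosis, Insurer, NurseID} is {Diagnosis, DoctorID, Dosage, Insurer, NurseID}, the whole schema; {Diagnosis, Insurer, NurseID} is a candidate key.
These are minimal and exhaustive — every other superkey contains one of them.

{Diagnosis, DoctorID}, {Diagnosis, Insurer, NurseID}, {DoctorID, NurseID}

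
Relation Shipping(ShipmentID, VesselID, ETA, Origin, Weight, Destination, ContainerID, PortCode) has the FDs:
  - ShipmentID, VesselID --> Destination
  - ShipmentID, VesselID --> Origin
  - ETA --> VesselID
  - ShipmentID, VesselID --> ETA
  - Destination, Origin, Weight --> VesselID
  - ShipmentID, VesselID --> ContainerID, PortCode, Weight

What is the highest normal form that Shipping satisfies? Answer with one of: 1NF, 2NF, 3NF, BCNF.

3NF

Candidate keys: {Destination, Origin, ShipmentID, Weight}, {ETA, ShipmentID}, {ShipmentID, VesselID}. Prime attributes: {Destination, ETA, Origin, ShipmentID, VesselID, Weight}.
ETA --> VesselID: {ETA}⁺ = {ETA, VesselID}, which is not all of the attributes, so the left side is not a superkey — BCNF is violated.
Its right-hand attributes {VesselID} are all prime, as are those of every other non-superkey FD — the relation is in 3NF.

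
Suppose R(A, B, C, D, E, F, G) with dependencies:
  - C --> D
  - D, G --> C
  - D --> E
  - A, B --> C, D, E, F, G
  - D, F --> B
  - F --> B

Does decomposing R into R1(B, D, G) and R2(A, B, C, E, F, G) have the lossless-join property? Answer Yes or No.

No

R1 ∩ R2 = {B, G}; its closure under F is {B, G}.
Neither R1 nor R2 is contained in that closure, so the decomposition is lossy.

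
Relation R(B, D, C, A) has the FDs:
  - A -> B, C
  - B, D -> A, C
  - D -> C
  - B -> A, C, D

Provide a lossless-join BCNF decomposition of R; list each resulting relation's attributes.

Candidate keys of the original relation: {A}, {B}.
Within {A, B, C, D}: {D}⁺ ∩ {A, B, C, D} = {C, D}, not the whole set, so D -> C violates BCNF; decompose into {C, D} and {A, B, D}.
{C, D}: every determinant is a superkey — BCNF.
{A, B, D}: every determinant is a superkey — BCNF.

{A, B, D}; {C, D}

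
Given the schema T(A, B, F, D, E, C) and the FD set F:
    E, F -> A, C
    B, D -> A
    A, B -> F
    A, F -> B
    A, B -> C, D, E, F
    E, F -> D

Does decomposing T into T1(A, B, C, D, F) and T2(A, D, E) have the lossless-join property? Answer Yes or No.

T1 ∩ T2 = {A, D}; its closure under F is {A, D}.
The closure covers neither T1 nor T2 entirely; the join is not lossless.

No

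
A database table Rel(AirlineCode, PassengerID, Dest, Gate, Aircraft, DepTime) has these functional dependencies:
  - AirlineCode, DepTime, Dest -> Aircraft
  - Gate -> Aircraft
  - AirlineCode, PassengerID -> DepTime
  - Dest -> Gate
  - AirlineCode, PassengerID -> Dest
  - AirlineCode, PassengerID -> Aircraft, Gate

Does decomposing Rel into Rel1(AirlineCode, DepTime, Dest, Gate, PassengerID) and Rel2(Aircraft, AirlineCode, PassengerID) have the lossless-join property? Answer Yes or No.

Rel1 ∩ Rel2 = {AirlineCode, PassengerID}; its closure under F is {Aircraft, AirlineCode, DepTime, Dest, Gate, PassengerID}.
Rel1 is contained in that closure, so Rel1 ∩ Rel2 -> Rel1 holds and the join is lossless.

Yes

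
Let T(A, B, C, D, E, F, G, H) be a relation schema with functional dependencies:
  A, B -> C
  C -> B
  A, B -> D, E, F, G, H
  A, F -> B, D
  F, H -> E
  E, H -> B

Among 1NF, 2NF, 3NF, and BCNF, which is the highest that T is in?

3NF

Candidate keys: {A, B}, {A, C}, {A, E, H}, {A, F}. Prime attributes: {A, B, C, E, F, H}.
For C -> B we have {C}⁺ = {B, C}; {C} is not a superkey, so BCNF fails.
But every attribute on its right side ({B}) is prime, and the same holds for every other non-superkey FD, so 3NF still holds.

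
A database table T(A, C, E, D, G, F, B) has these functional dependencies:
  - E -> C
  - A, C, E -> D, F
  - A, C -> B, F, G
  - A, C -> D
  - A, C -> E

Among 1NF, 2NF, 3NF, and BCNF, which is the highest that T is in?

Candidate keys: {A, C}, {A, E}. Prime attributes: {A, C, E}.
E -> C breaks BCNF: {E}⁺ = {C, E}, so {E} is not a superkey.
Since {C} ⊆ prime attributes and every other non-superkey FD also has a prime right side, the schema is in 3NF.

3NF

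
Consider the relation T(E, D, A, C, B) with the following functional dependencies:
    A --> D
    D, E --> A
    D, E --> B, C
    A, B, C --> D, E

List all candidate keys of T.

{A, E} is a candidate key since {A, E}⁺ = {A, B, C, D, E} covers every attribute.
{D, E} is a candidate key since {D, E}⁺ = {A, B, C, D, E} covers every attribute.
{A, B, C} is a candidate key since {A, B, C}⁺ = {A, B, C, D, E} covers every attribute.
No proper subset of any of these is a key, and no other minimal superkey exists.

{A, B, C}, {A, E}, {D, E}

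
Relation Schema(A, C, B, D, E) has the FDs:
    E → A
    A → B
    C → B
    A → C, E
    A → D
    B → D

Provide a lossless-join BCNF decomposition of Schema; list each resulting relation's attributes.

{A, C, E}; {B, C}; {B, D}

Candidate keys of the original relation: {A}, {E}.
{A, B, C, D, E}: {C} determines {B, C, D} here but is not a superkey — split on C → B, D, giving {B, C, D} and {A, C, E}.
{B, C, D}: {B} determines {B, D} here but is not a superkey — split on B → D, giving {B, D} and {B, C}.
{B, D} has no BCNF violation.
{B, C} has no BCNF violation.
{A, C, E} has no BCNF violation.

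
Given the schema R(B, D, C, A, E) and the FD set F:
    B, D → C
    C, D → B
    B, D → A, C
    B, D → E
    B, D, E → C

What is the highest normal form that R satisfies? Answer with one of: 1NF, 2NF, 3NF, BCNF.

Candidate keys: {B, D}, {C, D}. Prime attributes: {B, C, D}.
Every FD has a superkey on the left, so the relation is in BCNF.

BCNF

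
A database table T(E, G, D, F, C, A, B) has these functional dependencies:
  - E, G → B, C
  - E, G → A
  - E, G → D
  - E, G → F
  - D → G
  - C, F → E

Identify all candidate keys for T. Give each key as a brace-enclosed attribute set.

{C, D, F}, {C, F, G}, {D, E}, {E, G}

{D, E} is a candidate key since {D, E}⁺ = {A, B, C, D, E, F, G} covers every attribute.
{E, G} is a candidate key since {E, G}⁺ = {A, B, C, D, E, F, G} covers every attribute.
{C, D, F} is a candidate key since {C, D, F}⁺ = {A, B, C, D, E, F, G} covers every attribute.
{C, F, G} is a candidate key since {C, F, G}⁺ = {A, B, C, D, E, F, G} covers every attribute.
Any other superkey properly contains one of these, so there are no further candidate keys.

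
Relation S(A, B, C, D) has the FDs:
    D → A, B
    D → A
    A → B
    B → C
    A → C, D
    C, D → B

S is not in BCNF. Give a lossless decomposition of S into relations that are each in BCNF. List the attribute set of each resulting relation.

Candidate keys of the original relation: {A}, {D}.
{A, B, C, D}: {B} determines {B, C} here but is not a superkey — split on B → C, giving {B, C} and {A, B, D}.
{B, C}: every determinant is a superkey — BCNF.
{A, B, D}: every determinant is a superkey — BCNF.

{A, B, D}; {B, C}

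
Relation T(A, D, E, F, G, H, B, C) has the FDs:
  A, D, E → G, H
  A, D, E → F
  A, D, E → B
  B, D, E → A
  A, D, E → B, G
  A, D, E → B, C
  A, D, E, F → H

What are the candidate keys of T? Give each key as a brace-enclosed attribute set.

Attributes never on any right-hand side: {D, E} — every candidate key must contain all of them.
{A, D, E}⁺ = {A, B, C, D, E, F, G, H} — all of the relation — so {A, D, E} is a candidate key.
{B, D, E}⁺ = {A, B, C, D, E, F, G, H} — all of the relation — so {B, D, E} is a candidate key.
These are minimal and exhaustive — every other superkey contains one of them.

{A, D, E}, {B, D, E}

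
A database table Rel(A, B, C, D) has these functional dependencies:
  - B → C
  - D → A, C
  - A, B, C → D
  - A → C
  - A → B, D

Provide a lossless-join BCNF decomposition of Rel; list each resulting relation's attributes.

{A, B, D}; {B, C}

Candidate keys of the original relation: {A}, {D}.
Within {A, B, C, D}: {B}⁺ ∩ {A, B, C, D} = {B, C}, not the whole set, so B → C violates BCNF; decompose into {B, C} and {A, B, D}.
{B, C}: every determinant is a superkey — BCNF.
{A, B, D}: every determinant is a superkey — BCNF.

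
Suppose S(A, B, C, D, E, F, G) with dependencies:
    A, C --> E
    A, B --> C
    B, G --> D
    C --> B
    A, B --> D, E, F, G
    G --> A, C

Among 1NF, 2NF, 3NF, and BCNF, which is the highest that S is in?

3NF

Candidate keys: {A, B}, {A, C}, {G}. Prime attributes: {A, B, C, G}.
For C --> B we have {C}⁺ = {B, C}; {C} is not a superkey, so BCNF fails.
But every attribute on its right side ({B}) is prime, and the same holds for every other non-superkey FD, so 3NF still holds.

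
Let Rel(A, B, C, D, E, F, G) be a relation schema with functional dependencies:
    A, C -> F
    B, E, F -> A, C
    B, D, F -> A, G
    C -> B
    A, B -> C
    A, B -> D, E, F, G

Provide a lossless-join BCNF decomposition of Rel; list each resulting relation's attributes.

Candidate keys of the original relation: {A, B}, {A, C}, {B, D, F}, {B, E, F}, {C, D, F}, {C, E, F}.
In {A, B, C, D, E, F, G}, {C} is not a superkey ({C}⁺ restricted to this set is {B, C}), so split on C -> B into {B, C} and {A, C, D, E, F, G}.
{B, C} has no BCNF violation.
{A, C, D, E, F, G} has no BCNF violation.

{A, C, D, E, F, G}; {B, C}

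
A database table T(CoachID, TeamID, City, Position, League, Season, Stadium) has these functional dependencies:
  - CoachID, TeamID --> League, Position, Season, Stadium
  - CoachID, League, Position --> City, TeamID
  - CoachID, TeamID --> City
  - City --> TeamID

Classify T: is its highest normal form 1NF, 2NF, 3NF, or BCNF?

Candidate keys: {City, CoachID}, {CoachID, League, Position}, {CoachID, TeamID}. Prime attributes: {City, CoachID, League, Position, TeamID}.
For City --> TeamID we have {City}⁺ = {City, TeamID}; {City} is not a superkey, so BCNF fails.
Its right-hand attributes {TeamID} are all prime, as are those of every other non-superkey FD — the relation is in 3NF.

3NF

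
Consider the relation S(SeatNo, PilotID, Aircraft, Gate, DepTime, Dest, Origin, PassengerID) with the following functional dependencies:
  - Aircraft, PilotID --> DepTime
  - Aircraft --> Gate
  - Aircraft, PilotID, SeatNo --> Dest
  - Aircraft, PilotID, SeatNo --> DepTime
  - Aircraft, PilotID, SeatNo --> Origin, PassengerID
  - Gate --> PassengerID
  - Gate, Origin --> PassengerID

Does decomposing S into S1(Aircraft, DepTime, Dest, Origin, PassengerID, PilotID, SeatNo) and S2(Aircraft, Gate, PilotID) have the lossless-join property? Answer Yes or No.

Yes

S1 ∩ S2 = {Aircraft, PilotID}; its closure under F is {Aircraft, DepTime, Gate, PassengerID, PilotID}.
Since S2 ⊆ {Aircraft, DepTime, Gate, PassengerID, PilotID}, the intersection is a superkey of S2; the decomposition is lossless.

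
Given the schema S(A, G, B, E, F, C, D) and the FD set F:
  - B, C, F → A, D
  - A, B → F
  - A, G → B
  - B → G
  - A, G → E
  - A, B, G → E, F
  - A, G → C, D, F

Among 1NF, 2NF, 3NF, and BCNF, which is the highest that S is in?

Candidate keys: {A, B}, {A, G}, {B, C, F}. Prime attributes: {A, B, C, F, G}.
For B → G we have {B}⁺ = {B, G}; {B} is not a superkey, so BCNF fails.
Since {G} ⊆ prime attributes and every other non-superkey FD also has a prime right side, the schema is in 3NF.

3NF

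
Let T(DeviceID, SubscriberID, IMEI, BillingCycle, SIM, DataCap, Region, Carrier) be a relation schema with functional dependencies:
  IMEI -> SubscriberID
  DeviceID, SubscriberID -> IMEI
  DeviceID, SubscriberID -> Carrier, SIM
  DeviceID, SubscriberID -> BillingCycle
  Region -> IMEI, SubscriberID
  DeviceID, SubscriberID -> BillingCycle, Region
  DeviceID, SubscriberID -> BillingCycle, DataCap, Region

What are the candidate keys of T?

{DeviceID, IMEI}, {DeviceID, Region}, {DeviceID, SubscriberID}

{DeviceID} never appears on the right of any FD, so every key must include it.
{DeviceID, IMEI} is a candidate key since {DeviceID, IMEI}⁺ = {BillingCycle, Carrier, DataCap, DeviceID, IMEI, Region, SIM, SubscriberID} covers every attribute.
{DeviceID, Region} is a candidate key since {DeviceID, Region}⁺ = {BillingCycle, Carrier, DataCap, DeviceID, IMEI, Region, SIM, SubscriberID} covers every attribute.
{DeviceID, SubscriberID} is a candidate key since {DeviceID, SubscriberID}⁺ = {BillingCycle, Carrier, DataCap, DeviceID, IMEI, Region, SIM, SubscriberID} covers every attribute.
These are minimal and exhaustive — every other superkey contains one of them.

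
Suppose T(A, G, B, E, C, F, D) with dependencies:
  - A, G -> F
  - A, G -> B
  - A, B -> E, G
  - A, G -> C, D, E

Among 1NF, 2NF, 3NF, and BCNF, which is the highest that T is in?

BCNF

Candidate keys: {A, B}, {A, G}. Prime attributes: {A, B, G}.
Every FD has a superkey on the left, so the relation is in BCNF.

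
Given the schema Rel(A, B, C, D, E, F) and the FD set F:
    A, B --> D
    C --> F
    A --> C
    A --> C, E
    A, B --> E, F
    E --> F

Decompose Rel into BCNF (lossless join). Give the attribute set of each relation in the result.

{A, B, D}; {A, C, E}; {C, F}

Candidate key of the original relation: {A, B}.
In {A, B, C, D, E, F}, {C} is not a superkey ({C}⁺ restricted to this set is {C, F}), so split on C --> F into {C, F} and {A, B, C, D, E}.
{C, F} is in BCNF.
In {A, B, C, D, E}, {A} is not a superkey ({A}⁺ restricted to this set is {A, C, E}), so split on A --> C, E into {A, C, E} and {A, B, D}.
{A, C, E} is in BCNF.
{A, B, D} is in BCNF.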